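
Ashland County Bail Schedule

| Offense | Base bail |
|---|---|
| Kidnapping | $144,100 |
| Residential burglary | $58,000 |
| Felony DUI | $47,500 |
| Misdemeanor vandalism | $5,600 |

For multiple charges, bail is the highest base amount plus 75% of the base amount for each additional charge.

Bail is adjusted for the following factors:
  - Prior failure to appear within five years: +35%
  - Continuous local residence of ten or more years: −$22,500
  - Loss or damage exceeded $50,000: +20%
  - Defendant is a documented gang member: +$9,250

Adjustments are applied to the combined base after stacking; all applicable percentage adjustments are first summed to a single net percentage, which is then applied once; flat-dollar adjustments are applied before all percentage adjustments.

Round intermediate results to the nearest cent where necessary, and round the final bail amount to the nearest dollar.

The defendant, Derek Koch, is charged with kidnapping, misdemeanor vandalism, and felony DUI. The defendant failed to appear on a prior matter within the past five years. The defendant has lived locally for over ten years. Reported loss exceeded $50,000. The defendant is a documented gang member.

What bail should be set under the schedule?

$264,546

Base amounts from the schedule: kidnapping $144,100; misdemeanor vandalism $5,600; felony DUI $47,500.
Stacking rule: highest base plus 75% of each additional charge. Highest is kidnapping at $144,100. Additional: $5,600 × 75% = $4,200; $47,500 × 75% = $35,625. Combined base = $144,100 + $39,825 = $183,925.
Continuous local residence of ten or more years (−$22,500 flat): $183,925 − $22,500 = $161,425.
Defendant is a documented gang member (+$9,250 flat): $161,425 + $9,250 = $170,675.
Net percentage adjustment: +35% +20% = +55%. $170,675 × 1.55 = $264,546.25.
Rounded to the nearest dollar: $264,546.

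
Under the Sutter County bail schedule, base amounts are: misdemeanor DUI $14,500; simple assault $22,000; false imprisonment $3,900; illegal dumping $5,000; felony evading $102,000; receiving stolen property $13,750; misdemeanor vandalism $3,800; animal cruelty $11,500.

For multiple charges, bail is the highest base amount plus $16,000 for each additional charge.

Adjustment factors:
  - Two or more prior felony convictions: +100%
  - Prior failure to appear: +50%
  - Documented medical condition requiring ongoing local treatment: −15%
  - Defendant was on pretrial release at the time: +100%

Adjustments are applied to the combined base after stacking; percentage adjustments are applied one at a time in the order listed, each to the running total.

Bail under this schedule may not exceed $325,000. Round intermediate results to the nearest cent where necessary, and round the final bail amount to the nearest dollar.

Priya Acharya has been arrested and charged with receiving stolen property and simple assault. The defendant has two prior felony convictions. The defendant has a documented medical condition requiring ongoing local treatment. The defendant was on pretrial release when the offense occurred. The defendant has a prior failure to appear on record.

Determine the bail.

Base amounts from the schedule: receiving stolen property $13,750; simple assault $22,000.
Stacking rule: highest base plus $16,000 per additional charge. Highest is simple assault at $22,000; 1 additional charge → +$16,000. Combined base = $38,000.
Two or more prior felony convictions (+100%): $38,000 × 2 = $76,000.
Prior failure to appear (+50%): $76,000 × 1.5 = $114,000.
Documented medical condition requiring ongoing local treatment (−15%): $114,000 × 0.85 = $96,900.
Defendant was on pretrial release at the time (+100%): $96,900 × 2 = $193,800.
$193,800 is within the $325,000 maximum.

$193,800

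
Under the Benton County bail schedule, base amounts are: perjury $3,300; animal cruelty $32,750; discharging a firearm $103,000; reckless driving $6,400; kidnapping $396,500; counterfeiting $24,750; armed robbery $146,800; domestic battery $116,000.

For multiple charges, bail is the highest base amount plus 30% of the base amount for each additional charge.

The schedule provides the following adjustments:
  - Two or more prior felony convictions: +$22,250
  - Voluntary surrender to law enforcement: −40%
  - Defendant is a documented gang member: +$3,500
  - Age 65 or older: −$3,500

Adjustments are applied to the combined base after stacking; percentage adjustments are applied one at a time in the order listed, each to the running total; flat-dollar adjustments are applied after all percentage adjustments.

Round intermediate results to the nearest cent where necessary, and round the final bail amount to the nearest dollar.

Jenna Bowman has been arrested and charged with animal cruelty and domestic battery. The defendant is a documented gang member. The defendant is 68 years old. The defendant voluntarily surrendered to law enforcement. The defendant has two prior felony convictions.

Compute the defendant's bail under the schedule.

$97,745

Base amounts from the schedule: animal cruelty $32,750; domestic battery $116,000.
Stacking rule: highest base plus 30% of each additional charge. Highest is domestic battery at $116,000. Additional: $32,750 × 30% = $9,825. Combined base = $116,000 + $9,825 = $125,825.
Voluntary surrender to law enforcement (−40%): $125,825 × 0.6 = $75,495.
Two or more prior felony convictions (+$22,250 flat): $75,495 + $22,250 = $97,745.
Defendant is a documented gang member (+$3,500 flat): $97,745 + $3,500 = $101,245.
Age 65 or older (−$3,500 flat): $101,245 − $3,500 = $97,745.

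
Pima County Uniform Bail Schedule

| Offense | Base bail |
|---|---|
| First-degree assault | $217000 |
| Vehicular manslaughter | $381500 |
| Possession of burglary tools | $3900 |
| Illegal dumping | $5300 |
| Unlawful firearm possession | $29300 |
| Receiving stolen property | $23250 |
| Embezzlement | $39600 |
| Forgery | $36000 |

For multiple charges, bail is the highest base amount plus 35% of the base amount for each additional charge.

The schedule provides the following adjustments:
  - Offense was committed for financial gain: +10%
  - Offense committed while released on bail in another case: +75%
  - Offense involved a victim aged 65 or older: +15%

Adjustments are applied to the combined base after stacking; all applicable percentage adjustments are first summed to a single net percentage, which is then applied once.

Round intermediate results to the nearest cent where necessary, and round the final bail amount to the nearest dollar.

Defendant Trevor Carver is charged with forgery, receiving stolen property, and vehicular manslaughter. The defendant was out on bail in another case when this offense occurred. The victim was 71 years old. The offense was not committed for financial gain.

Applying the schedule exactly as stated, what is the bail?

Base amounts from the schedule: forgery $36000; receiving stolen property $23250; vehicular manslaughter $381500.
Stacking rule: highest base plus 35% of each additional charge. Highest is vehicular manslaughter at $381500. Additional: $36000 × 35% = $12600; $23250 × 35% = $8137.50. Combined base = $381500 + $20737.50 = $402237.50.
Net percentage adjustment: +75% +15% = +90%. $402237.50 × 1.9 = $764251.25.
Rounded to the nearest dollar: $764251.

$764251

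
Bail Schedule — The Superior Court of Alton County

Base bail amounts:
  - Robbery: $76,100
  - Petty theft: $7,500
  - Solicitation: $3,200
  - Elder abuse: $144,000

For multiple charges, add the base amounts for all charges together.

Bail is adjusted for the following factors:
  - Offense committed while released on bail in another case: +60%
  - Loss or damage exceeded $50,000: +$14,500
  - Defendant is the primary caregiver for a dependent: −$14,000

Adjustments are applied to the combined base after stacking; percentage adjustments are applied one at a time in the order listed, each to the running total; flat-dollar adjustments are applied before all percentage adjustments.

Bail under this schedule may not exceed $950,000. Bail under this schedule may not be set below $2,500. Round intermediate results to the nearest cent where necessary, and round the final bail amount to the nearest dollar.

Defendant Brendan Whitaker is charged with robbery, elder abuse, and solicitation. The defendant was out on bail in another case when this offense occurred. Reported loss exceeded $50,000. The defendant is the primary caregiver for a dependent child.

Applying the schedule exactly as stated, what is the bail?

$358,080

Base amounts from the schedule: robbery $76,100; elder abuse $144,000; solicitation $3,200.
Stacking rule: sum of all bases. $76,100 + $144,000 + $3,200 = $223,300.
Loss or damage exceeded $50,000 (+$14,500 flat): $223,300 + $14,500 = $237,800.
Defendant is the primary caregiver for a dependent (−$14,000 flat): $237,800 − $14,000 = $223,800.
Offense committed while released on bail in another case (+60%): $223,800 × 1.6 = $358,080.
$358,080 is within the $950,000 maximum.
$358,080 is at or above the $2,500 minimum.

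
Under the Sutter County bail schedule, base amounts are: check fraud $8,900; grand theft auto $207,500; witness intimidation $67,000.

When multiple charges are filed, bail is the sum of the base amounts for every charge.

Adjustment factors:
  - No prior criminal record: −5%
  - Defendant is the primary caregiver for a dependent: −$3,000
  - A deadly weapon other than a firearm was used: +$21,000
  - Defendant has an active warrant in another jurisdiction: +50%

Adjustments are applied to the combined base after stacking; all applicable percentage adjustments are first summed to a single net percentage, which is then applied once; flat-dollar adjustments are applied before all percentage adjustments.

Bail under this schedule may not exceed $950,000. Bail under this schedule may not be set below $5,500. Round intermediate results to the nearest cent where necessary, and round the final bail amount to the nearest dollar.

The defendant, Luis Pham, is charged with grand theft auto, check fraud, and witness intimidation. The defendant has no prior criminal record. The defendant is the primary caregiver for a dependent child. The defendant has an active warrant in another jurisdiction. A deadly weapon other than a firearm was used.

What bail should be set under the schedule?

Base amounts from the schedule: grand theft auto $207,500; check fraud $8,900; witness intimidation $67,000.
Stacking rule: sum of all bases. $207,500 + $8,900 + $67,000 = $283,400.
Defendant is the primary caregiver for a dependent (−$3,000 flat): $283,400 − $3,000 = $280,400.
A deadly weapon other than a firearm was used (+$21,000 flat): $280,400 + $21,000 = $301,400.
Net percentage adjustment: −5% +50% = +45%. $301,400 × 1.45 = $437,030.
$437,030 is within the $950,000 maximum.
$437,030 is at or above the $5,500 minimum.

$437,030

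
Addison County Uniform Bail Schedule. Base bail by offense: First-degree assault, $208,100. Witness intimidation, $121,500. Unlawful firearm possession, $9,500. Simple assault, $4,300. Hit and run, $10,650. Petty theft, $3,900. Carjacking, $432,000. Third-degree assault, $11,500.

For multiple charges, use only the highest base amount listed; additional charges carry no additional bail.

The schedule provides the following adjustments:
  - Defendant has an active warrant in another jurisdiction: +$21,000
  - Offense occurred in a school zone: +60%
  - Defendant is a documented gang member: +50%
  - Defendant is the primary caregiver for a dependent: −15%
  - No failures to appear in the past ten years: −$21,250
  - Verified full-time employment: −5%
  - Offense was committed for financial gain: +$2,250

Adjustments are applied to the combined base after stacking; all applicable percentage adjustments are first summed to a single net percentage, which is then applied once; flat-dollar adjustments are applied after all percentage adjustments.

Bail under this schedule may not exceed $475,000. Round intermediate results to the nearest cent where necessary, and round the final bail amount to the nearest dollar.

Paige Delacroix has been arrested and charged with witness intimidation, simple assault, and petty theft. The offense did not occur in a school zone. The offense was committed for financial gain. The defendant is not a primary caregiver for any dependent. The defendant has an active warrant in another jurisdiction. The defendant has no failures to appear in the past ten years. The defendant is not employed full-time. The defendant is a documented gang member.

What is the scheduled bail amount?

$184,250

Base amounts from the schedule: witness intimidation $121,500; simple assault $4,300; petty theft $3,900.
Stacking rule: use the highest base only. Highest is witness intimidation at $121,500. Combined base = $121,500.
Defendant is a documented gang member (+50%): $121,500 × 1.5 = $182,250.
Defendant has an active warrant in another jurisdiction (+$21,000 flat): $182,250 + $21,000 = $203,250.
No failures to appear in the past ten years (−$21,250 flat): $203,250 − $21,250 = $182,000.
Offense was committed for financial gain (+$2,250 flat): $182,000 + $2,250 = $184,250.
$184,250 is within the $475,000 maximum.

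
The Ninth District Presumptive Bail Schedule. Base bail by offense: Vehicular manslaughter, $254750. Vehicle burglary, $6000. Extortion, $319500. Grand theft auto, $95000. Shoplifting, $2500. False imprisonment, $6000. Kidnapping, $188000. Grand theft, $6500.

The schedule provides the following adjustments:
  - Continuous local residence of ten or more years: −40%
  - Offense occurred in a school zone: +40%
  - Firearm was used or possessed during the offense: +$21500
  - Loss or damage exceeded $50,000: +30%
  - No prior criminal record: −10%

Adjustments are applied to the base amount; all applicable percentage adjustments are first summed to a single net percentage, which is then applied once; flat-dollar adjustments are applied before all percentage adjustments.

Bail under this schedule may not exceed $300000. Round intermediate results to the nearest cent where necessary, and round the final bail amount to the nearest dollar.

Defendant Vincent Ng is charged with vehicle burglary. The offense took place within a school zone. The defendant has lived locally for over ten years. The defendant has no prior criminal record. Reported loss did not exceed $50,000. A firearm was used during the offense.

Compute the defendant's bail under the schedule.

Base amounts from the schedule: vehicle burglary $6000.
Single charge. Combined base = $6000.
Firearm was used or possessed during the offense (+$21500 flat): $6000 + $21500 = $27500.
Net percentage adjustment: −40% +40% −10% = −10%. $27500 × 0.9 = $24750.
$24750 is within the $300000 maximum.

$24750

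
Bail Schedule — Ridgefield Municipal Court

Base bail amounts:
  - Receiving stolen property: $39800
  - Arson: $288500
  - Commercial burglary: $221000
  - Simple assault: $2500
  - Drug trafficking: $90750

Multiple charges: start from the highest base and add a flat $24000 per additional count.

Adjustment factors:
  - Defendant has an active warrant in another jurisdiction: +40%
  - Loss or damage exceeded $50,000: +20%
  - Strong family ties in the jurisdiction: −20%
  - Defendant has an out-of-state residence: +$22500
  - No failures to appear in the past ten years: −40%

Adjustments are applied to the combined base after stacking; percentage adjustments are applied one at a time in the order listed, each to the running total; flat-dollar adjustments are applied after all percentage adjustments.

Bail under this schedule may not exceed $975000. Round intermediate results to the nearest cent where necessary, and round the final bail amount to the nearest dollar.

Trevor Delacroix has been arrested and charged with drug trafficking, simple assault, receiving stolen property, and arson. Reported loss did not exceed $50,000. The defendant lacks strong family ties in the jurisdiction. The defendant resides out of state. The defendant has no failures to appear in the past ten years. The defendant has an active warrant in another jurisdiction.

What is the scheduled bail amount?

Base amounts from the schedule: drug trafficking $90750; simple assault $2500; receiving stolen property $39800; arson $288500.
Stacking rule: highest base plus $24000 per additional charge. Highest is arson at $288500; 3 additional charges → +$72000. Combined base = $360500.
Defendant has an active warrant in another jurisdiction (+40%): $360500 × 1.4 = $504700.
No failures to appear in the past ten years (−40%): $504700 × 0.6 = $302820.
Defendant has an out-of-state residence (+$22500 flat): $302820 + $22500 = $325320.
$325320 is within the $975000 maximum.

$325320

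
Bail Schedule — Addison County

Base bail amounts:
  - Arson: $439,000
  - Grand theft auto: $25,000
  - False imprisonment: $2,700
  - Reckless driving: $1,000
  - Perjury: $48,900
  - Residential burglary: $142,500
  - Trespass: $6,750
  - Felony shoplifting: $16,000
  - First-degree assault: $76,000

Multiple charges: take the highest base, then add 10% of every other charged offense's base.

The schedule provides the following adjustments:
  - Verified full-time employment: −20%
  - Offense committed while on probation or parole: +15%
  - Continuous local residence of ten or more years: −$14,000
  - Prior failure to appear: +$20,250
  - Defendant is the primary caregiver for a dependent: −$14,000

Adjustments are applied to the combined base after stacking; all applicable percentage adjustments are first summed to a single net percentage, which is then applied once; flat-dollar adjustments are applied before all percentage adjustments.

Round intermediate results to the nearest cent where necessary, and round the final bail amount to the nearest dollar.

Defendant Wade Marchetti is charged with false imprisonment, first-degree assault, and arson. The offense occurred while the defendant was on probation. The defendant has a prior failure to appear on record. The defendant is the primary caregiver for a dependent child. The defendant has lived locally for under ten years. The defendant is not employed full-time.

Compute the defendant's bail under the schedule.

Base amounts from the schedule: false imprisonment $2,700; first-degree assault $76,000; arson $439,000.
Stacking rule: highest base plus 10% of each additional charge. Highest is arson at $439,000. Additional: $2,700 × 10% = $270; $76,000 × 10% = $7,600. Combined base = $439,000 + $7,870 = $446,870.
Prior failure to appear (+$20,250 flat): $446,870 + $20,250 = $467,120.
Defendant is the primary caregiver for a dependent (−$14,000 flat): $467,120 − $14,000 = $453,120.
Offense committed while on probation or parole (+15%): $453,120 × 1.15 = $521,088.

$521,088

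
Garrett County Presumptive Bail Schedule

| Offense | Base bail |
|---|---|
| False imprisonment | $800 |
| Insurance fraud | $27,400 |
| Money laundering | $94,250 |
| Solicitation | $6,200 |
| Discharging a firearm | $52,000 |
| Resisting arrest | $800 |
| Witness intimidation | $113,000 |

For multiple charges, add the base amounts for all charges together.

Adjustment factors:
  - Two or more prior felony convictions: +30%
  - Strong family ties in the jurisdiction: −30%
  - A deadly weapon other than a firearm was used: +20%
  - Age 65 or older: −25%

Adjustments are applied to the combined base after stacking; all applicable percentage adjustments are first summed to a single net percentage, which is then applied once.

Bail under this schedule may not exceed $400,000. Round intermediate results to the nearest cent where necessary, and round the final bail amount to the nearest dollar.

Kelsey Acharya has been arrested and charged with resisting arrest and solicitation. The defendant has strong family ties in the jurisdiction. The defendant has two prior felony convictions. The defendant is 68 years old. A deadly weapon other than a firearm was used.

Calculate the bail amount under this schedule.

$6,650

Base amounts from the schedule: resisting arrest $800; solicitation $6,200.
Stacking rule: sum of all bases. $800 + $6,200 = $7,000.
Net percentage adjustment: +30% −30% +20% −25% = −5%. $7,000 × 0.95 = $6,650.
$6,650 is within the $400,000 maximum.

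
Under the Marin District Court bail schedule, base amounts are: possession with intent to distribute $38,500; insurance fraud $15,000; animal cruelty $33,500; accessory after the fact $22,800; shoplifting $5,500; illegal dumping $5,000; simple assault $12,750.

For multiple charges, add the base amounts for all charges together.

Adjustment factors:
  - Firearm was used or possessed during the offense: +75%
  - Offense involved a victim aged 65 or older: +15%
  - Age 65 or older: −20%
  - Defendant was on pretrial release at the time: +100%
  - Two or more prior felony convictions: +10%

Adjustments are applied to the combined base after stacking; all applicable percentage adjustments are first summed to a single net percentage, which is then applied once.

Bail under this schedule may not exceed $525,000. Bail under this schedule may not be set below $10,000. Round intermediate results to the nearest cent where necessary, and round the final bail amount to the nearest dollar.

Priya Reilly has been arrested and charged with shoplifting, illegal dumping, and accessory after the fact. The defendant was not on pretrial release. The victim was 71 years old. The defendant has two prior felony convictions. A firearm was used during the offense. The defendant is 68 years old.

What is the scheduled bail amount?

Base amounts from the schedule: shoplifting $5,500; illegal dumping $5,000; accessory after the fact $22,800.
Stacking rule: sum of all bases. $5,500 + $5,000 + $22,800 = $33,300.
Net percentage adjustment: +75% +15% −20% +10% = +80%. $33,300 × 1.8 = $59,940.
$59,940 is within the $525,000 maximum.
$59,940 is at or above the $10,000 minimum.

$59,940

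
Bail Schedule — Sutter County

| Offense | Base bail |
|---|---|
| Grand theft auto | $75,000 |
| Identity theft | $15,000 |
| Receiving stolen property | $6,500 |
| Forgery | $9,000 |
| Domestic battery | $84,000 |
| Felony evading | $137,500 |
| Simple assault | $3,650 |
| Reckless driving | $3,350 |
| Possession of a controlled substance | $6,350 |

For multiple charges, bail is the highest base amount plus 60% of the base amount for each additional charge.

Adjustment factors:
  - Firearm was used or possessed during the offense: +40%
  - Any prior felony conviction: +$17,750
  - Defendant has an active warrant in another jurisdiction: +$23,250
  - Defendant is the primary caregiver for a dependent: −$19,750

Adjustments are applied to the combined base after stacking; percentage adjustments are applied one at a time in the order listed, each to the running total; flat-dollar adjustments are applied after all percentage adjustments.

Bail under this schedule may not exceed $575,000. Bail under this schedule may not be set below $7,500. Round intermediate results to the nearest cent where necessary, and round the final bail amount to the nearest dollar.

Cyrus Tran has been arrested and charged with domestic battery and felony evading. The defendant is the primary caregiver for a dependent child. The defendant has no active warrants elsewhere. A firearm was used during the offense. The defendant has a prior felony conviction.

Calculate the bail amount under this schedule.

$261,060

Base amounts from the schedule: domestic battery $84,000; felony evading $137,500.
Stacking rule: highest base plus 60% of each additional charge. Highest is felony evading at $137,500. Additional: $84,000 × 60% = $50,400. Combined base = $137,500 + $50,400 = $187,900.
Firearm was used or possessed during the offense (+40%): $187,900 × 1.4 = $263,060.
Any prior felony conviction (+$17,750 flat): $263,060 + $17,750 = $280,810.
Defendant is the primary caregiver for a dependent (−$19,750 flat): $280,810 − $19,750 = $261,060.
$261,060 is within the $575,000 maximum.
$261,060 is at or above the $7,500 minimum.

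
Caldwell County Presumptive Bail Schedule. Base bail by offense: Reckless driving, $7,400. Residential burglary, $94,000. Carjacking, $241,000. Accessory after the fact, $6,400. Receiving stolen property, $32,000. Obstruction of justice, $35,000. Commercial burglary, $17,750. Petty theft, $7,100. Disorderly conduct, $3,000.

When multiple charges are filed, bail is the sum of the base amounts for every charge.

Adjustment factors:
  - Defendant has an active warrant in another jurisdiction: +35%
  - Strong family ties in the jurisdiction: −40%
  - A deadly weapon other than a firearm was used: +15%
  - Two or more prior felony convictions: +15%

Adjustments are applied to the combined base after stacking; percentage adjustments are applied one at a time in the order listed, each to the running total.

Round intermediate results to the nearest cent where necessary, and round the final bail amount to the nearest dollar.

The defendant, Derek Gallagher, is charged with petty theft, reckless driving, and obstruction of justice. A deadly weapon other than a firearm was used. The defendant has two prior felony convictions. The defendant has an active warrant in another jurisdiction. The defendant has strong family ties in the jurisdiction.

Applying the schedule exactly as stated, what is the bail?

Base amounts from the schedule: petty theft $7,100; reckless driving $7,400; obstruction of justice $35,000.
Stacking rule: sum of all bases. $7,100 + $7,400 + $35,000 = $49,500.
Defendant has an active warrant in another jurisdiction (+35%): $49,500 × 1.35 = $66,825.
Strong family ties in the jurisdiction (−40%): $66,825 × 0.6 = $40,095.
A deadly weapon other than a firearm was used (+15%): $40,095 × 1.15 = $46,109.25.
Two or more prior felony convictions (+15%): $46,109.25 × 1.15 = $53,025.64.
Rounded to the nearest dollar: $53,026.

$53,026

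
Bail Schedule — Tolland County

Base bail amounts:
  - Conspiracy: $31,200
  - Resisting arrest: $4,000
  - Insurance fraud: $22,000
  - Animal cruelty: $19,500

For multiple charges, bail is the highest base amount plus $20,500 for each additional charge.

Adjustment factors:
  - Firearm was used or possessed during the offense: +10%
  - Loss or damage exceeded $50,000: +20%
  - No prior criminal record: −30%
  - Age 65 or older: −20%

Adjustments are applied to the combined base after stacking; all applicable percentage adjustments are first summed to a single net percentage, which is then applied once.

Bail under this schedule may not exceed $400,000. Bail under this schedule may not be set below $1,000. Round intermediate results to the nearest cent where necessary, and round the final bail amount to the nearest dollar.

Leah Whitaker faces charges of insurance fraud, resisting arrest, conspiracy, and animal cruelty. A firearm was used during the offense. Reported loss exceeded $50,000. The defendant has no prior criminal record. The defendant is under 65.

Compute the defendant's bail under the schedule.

$92,700

Base amounts from the schedule: insurance fraud $22,000; resisting arrest $4,000; conspiracy $31,200; animal cruelty $19,500.
Stacking rule: highest base plus $20,500 per additional charge. Highest is conspiracy at $31,200; 3 additional charges → +$61,500. Combined base = $92,700.
Net percentage adjustment: +10% +20% −30% = +0%. $92,700 × 1 = $92,700.
$92,700 is within the $400,000 maximum.
$92,700 is at or above the $1,000 minimum.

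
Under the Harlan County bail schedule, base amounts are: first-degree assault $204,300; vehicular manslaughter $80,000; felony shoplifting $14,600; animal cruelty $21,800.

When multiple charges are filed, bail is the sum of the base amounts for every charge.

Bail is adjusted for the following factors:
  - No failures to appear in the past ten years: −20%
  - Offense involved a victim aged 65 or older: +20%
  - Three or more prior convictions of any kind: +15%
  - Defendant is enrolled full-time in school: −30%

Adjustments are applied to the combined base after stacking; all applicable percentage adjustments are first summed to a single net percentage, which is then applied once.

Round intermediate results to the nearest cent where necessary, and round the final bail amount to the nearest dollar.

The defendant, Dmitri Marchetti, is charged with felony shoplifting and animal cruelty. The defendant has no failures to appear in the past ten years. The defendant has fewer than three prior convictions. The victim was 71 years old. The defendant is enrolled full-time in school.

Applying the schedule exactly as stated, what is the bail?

Base amounts from the schedule: felony shoplifting $14,600; animal cruelty $21,800.
Stacking rule: sum of all bases. $14,600 + $21,800 = $36,400.
Net percentage adjustment: −20% +20% −30% = −30%. $36,400 × 0.7 = $25,480.

$25,480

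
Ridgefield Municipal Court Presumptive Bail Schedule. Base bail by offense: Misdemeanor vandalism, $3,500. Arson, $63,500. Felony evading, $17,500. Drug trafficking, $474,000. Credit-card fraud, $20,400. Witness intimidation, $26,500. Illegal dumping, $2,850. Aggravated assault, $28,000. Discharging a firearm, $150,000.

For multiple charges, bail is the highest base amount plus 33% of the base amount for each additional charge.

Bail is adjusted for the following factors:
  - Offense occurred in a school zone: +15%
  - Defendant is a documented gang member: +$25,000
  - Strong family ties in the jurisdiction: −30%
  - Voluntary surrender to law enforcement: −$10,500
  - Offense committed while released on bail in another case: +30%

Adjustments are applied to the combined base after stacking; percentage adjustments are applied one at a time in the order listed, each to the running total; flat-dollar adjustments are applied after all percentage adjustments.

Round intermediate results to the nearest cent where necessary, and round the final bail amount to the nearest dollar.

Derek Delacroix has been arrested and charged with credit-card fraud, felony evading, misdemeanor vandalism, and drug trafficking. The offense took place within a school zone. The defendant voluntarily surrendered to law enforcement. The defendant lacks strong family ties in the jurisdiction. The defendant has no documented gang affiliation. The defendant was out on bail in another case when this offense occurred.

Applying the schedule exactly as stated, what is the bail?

$718,555

Base amounts from the schedule: credit-card fraud $20,400; felony evading $17,500; misdemeanor vandalism $3,500; drug trafficking $474,000.
Stacking rule: highest base plus 33% of each additional charge. Highest is drug trafficking at $474,000. Additional: $20,400 × 33% = $6,732; $17,500 × 33% = $5,775; $3,500 × 33% = $1,155. Combined base = $474,000 + $13,662 = $487,662.
Offense occurred in a school zone (+15%): $487,662 × 1.15 = $560,811.30.
Offense committed while released on bail in another case (+30%): $560,811.30 × 1.3 = $729,054.69.
Voluntary surrender to law enforcement (−$10,500 flat): $729,054.69 − $10,500 = $718,554.69.
Rounded to the nearest dollar: $718,555.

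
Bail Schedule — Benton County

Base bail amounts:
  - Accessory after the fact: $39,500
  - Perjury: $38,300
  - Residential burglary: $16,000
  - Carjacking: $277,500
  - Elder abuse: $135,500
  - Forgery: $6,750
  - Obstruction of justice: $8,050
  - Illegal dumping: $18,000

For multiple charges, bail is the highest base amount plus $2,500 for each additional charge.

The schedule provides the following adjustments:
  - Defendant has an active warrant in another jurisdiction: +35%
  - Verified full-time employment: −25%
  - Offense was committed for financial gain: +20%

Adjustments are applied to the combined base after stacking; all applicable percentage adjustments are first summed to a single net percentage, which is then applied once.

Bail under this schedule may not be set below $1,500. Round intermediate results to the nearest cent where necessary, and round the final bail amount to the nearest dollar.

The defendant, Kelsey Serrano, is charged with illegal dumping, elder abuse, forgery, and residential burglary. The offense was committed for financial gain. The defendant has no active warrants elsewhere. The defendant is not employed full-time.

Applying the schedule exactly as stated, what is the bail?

Base amounts from the schedule: illegal dumping $18,000; elder abuse $135,500; forgery $6,750; residential burglary $16,000.
Stacking rule: highest base plus $2,500 per additional charge. Highest is elder abuse at $135,500; 3 additional charges → +$7,500. Combined base = $143,000.
Offense was committed for financial gain (+20%): $143,000 × 1.2 = $171,600.
$171,600 is at or above the $1,500 minimum.

$171,600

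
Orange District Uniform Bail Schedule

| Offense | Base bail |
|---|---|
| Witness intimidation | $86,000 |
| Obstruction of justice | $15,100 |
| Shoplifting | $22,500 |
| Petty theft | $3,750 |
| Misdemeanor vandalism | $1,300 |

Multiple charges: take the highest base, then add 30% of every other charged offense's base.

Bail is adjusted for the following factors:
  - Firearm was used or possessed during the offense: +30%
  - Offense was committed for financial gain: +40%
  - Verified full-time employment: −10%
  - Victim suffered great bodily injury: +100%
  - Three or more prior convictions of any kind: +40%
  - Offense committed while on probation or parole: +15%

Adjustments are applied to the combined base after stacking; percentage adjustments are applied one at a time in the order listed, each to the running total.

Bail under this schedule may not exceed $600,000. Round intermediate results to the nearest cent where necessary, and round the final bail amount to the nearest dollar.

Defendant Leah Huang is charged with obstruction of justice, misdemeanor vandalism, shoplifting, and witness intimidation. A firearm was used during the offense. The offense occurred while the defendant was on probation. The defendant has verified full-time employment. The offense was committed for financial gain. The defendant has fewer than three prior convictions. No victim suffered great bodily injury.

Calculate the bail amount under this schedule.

$183,981

Base amounts from the schedule: obstruction of justice $15,100; misdemeanor vandalism $1,300; shoplifting $22,500; witness intimidation $86,000.
Stacking rule: highest base plus 30% of each additional charge. Highest is witness intimidation at $86,000. Additional: $15,100 × 30% = $4,530; $1,300 × 30% = $390; $22,500 × 30% = $6,750. Combined base = $86,000 + $11,670 = $97,670.
Firearm was used or possessed during the offense (+30%): $97,670 × 1.3 = $126,971.
Offense was committed for financial gain (+40%): $126,971 × 1.4 = $177,759.40.
Verified full-time employment (−10%): $177,759.40 × 0.9 = $159,983.46.
Offense committed while on probation or parole (+15%): $159,983.46 × 1.15 = $183,980.98.
$183,980.98 is within the $600,000 maximum.
Rounded to the nearest dollar: $183,981.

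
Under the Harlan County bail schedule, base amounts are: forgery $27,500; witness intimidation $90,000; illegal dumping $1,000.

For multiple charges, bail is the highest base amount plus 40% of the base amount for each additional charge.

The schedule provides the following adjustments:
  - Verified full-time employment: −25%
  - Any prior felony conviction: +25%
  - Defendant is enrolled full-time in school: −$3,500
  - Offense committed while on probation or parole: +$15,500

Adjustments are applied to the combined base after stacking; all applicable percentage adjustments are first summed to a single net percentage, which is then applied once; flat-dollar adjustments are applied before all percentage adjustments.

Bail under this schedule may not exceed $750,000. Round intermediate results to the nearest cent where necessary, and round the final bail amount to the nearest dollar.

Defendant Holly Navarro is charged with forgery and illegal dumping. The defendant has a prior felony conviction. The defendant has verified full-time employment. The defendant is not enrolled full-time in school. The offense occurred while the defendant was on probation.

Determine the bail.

Base amounts from the schedule: forgery $27,500; illegal dumping $1,000.
Stacking rule: highest base plus 40% of each additional charge. Highest is forgery at $27,500. Additional: $1,000 × 40% = $400. Combined base = $27,500 + $400 = $27,900.
Offense committed while on probation or parole (+$15,500 flat): $27,900 + $15,500 = $43,400.
Net percentage adjustment: −25% +25% = +0%. $43,400 × 1 = $43,400.
$43,400 is within the $750,000 maximum.

$43,400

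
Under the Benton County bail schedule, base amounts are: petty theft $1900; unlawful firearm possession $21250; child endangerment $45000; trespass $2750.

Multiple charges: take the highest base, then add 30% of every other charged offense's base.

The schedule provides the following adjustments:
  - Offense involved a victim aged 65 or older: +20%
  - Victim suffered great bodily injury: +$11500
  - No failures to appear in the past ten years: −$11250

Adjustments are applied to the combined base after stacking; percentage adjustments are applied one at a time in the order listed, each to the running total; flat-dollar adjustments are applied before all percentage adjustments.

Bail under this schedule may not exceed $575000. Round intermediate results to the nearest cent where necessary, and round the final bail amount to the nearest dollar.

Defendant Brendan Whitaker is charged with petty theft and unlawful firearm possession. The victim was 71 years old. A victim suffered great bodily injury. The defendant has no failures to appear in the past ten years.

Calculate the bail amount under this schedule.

Base amounts from the schedule: petty theft $1900; unlawful firearm possession $21250.
Stacking rule: highest base plus 30% of each additional charge. Highest is unlawful firearm possession at $21250. Additional: $1900 × 30% = $570. Combined base = $21250 + $570 = $21820.
Victim suffered great bodily injury (+$11500 flat): $21820 + $11500 = $33320.
No failures to appear in the past ten years (−$11250 flat): $33320 − $11250 = $22070.
Offense involved a victim aged 65 or older (+20%): $22070 × 1.2 = $26484.
$26484 is within the $575000 maximum.

$26484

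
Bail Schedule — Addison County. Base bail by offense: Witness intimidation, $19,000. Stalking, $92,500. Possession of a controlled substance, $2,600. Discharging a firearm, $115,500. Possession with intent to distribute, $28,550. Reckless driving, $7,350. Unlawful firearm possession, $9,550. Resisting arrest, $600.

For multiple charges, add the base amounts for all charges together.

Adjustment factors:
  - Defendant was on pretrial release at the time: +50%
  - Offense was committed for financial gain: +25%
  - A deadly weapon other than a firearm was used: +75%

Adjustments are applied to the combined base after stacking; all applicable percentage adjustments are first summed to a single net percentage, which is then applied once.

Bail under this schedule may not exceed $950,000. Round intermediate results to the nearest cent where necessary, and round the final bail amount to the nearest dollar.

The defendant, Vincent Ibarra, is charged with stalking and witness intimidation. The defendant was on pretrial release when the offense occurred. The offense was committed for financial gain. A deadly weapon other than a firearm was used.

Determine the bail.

$278,750

Base amounts from the schedule: stalking $92,500; witness intimidation $19,000.
Stacking rule: sum of all bases. $92,500 + $19,000 = $111,500.
Net percentage adjustment: +50% +25% +75% = +150%. $111,500 × 2.5 = $278,750.
$278,750 is within the $950,000 maximum.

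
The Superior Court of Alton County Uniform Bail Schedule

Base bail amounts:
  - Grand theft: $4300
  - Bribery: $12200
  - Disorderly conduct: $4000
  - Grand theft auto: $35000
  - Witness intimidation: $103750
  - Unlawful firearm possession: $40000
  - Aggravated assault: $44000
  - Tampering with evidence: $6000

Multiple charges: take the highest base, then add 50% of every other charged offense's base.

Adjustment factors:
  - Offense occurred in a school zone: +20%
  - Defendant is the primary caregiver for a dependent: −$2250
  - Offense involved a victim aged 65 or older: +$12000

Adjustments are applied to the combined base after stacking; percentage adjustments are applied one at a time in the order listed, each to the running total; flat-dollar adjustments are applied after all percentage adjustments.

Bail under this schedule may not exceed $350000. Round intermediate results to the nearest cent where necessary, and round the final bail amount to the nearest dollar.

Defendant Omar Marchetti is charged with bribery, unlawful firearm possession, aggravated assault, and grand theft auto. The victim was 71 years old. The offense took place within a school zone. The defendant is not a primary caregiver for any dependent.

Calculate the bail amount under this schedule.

Base amounts from the schedule: bribery $12200; unlawful firearm possession $40000; aggravated assault $44000; grand theft auto $35000.
Stacking rule: highest base plus 50% of each additional charge. Highest is aggravated assault at $44000. Additional: $12200 × 50% = $6100; $40000 × 50% = $20000; $35000 × 50% = $17500. Combined base = $44000 + $43600 = $87600.
Offense occurred in a school zone (+20%): $87600 × 1.2 = $105120.
Offense involved a victim aged 65 or older (+$12000 flat): $105120 + $12000 = $117120.
$117120 is within the $350000 maximum.

$117120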